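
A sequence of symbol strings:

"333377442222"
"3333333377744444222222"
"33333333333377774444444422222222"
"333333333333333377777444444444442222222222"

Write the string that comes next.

The n-th term is 4n 3's then n+1 7's then 3n-1 4's then 2n+2 2's (n = 1, 2, …).
At n = 5 the blocks have lengths 20, 6, 14, 12.

3333333333333333333377777744444444444444222222222222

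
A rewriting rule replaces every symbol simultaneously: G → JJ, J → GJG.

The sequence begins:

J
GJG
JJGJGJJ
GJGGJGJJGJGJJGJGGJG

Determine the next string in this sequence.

Replace each of the 19 characters of GJGGJGJJGJGJJGJGGJG in place — JJ GJG JJ JJ GJG JJ GJG GJG JJ GJG JJ GJG GJG JJ GJG JJ JJ GJG JJ — and concatenate.

JJGJGJJJJGJGJJGJGGJGJJGJGJJGJGGJGJJGJGJJJJGJGJJ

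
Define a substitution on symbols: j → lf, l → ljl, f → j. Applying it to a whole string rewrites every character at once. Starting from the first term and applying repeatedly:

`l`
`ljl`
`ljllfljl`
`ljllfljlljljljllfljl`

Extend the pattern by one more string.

Rewriting the 20 symbols of ljllfljlljljljllfljl one by one yields ljl lf ljl ljl j ljl lf ljl ljl lf ljl lf ljl lf ljl ljl j ljl lf ljl; concatenated:

ljllfljlljljljllfljlljllfljllfljllfljlljljljllfljl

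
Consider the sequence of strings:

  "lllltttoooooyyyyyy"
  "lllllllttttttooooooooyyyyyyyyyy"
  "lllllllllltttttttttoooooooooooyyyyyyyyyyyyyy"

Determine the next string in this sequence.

lllllllllllllttttttttttttooooooooooooooyyyyyyyyyyyyyyyyyy

Term n consists of 3n+1 l's, followed by 3n t's, followed by 3n+2 o's, followed by 4n+2 y's (n = 1, 2, …).
For the next term, n = 4, so the run lengths are 13, 12, 14, 18.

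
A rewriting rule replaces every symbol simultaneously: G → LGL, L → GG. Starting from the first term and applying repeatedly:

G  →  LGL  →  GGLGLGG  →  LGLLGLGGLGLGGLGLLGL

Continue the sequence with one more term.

GGLGLGGGGLGLGGLGLLGLGGLGLGGLGLLGLGGLGLGGGGLGLGG

φ(LGLLGLGGLGLGGLGLLGL) expands symbol-by-symbol to GG LGL GG GG LGL GG LGL LGL GG LGL GG LGL LGL GG LGL GG GG LGL GG; joining the 19 pieces gives the next term.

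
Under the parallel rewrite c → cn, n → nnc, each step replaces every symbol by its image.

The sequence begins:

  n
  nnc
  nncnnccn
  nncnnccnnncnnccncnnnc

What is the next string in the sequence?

nncnnccnnncnnccncnnncnncnnccnnncnnccncnnnccnnncnncnnccn

Applying the rule to each of the 21 symbols of nncnnccnnncnnccncnnnc gives the pieces nnc nnc cn nnc nnc cn cn nnc nnc nnc cn nnc nnc cn cn nnc cn nnc nnc nnc cn, which concatenate to the answer.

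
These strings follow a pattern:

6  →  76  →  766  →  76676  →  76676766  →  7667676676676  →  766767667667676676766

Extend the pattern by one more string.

7667676676676766767667667676676676

This is a Fibonacci-style word recurrence s(k) = s(k−1)·s(k−2): e.g. 76·6 = 766.
Continuing: 766767667667676676766 · 7667676676676 gives term 8.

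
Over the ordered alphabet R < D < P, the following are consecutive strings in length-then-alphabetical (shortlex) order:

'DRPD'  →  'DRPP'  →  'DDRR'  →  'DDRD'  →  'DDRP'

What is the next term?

DDDR

The successor of DDRP increments the rightmost position that isn't already P and resets every position after it to R.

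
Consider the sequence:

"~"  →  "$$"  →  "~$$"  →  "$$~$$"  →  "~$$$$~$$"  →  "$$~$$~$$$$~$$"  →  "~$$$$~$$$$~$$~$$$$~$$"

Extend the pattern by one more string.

$$~$$~$$$$~$$~$$$$~$$$$~$$~$$$$~$$

From term 3 onward, concatenate the second-to-last term with the last: ~·$$ = ~$$, $$·~$$ = $$~$$, …
So term 8 is $$~$$~$$$$~$$·~$$$$~$$$$~$$~$$$$~$$.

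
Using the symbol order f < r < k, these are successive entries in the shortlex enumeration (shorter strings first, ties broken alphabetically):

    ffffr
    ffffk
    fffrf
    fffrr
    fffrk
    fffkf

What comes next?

fffkr

Treat fffkf as a base-3 numeral over the given alphabet and add one, carrying through any trailing k's.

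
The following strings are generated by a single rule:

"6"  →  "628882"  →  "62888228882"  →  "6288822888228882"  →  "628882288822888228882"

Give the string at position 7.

Every step adds 28882 to the end: s(k+1) = s(k)·28882.
From 628882288822888228882, 2 further steps: 628882288822888228882 → 62888228882288822888228882 → (answer).

6288822888228882288822888228882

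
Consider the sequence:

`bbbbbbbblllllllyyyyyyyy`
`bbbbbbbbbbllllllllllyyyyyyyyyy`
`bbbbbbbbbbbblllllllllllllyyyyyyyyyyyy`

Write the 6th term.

bbbbbbbbbbbbbbbbbbllllllllllllllllllllllyyyyyyyyyyyyyyyyyy

Term n consists of 2n+2 b's, followed by 3n-2 l's, followed by 2n+2 y's, where the shown terms are n = 3, 4, 5.
Setting n = 8 gives 18, 22, 18 characters in each block.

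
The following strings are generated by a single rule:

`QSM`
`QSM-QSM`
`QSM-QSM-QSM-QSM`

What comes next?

QSM-QSM-QSM-QSM-QSM-QSM-QSM-QSM

s(k+1) = s(k)·-·s(k) — each term doubles the last with '-' between the halves.
One more doubling of QSM-QSM-QSM-QSM gives the answer.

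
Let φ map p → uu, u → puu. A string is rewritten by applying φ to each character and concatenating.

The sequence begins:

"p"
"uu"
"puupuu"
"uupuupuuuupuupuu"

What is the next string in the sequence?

Rewriting the 16 symbols of uupuupuuuupuupuu one by one yields puu puu uu puu puu uu puu puu puu puu uu puu puu uu puu puu; concatenated:

puupuuuupuupuuuupuupuupuupuuuupuupuuuupuupuu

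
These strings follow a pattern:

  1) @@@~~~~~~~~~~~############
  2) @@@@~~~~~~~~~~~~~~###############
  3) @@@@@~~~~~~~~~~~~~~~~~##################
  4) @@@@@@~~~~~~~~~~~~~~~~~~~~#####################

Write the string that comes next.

@@@@@@@~~~~~~~~~~~~~~~~~~~~~~~########################

Each string has the form @^{n} ~^{3n+2} #^{3n+3}, where the shown terms are n = 3, 4, 5, 6.
For the next term, n = 7, so the run lengths are 7, 23, 24.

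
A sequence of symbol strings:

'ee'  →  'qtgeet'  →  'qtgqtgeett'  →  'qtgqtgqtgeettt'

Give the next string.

qtgqtgqtgqtgeetttt

Each term wraps the previous one in qtg on the left and t on the right.
So the next term is qtg·qtgqtgqtgeettt·t.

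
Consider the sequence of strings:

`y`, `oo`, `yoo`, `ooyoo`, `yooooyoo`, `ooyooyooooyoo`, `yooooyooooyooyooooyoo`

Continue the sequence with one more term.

This is a Fibonacci-style word recurrence s(k) = s(k−2)·s(k−1): e.g. y·oo = yoo.
Continuing: ooyooyooooyoo · yooooyooooyooyooooyoo gives term 8.

ooyooyooooyooyooooyooooyooyooooyoo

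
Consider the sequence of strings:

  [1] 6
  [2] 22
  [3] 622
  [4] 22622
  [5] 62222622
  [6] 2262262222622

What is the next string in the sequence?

622226222262262222622

This is a Fibonacci-style word recurrence s(k) = s(k−2)·s(k−1): e.g. 6·22 = 622.
So term 7 is 62222622·2262262222622.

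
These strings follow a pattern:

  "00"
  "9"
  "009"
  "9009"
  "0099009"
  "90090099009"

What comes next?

009900990090099009

From term 3 onward, concatenate the second-to-last term with the last: 00·9 = 009, 9·009 = 9009, …
Continuing: 0099009 · 90090099009 gives term 7.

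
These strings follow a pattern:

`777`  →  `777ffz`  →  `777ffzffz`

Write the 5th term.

777ffzffzffzffz

The strings grow by a fixed suffix ffz each time.
From 777ffzffz, 2 further steps: 777ffzffz → 777ffzffzffz → (answer).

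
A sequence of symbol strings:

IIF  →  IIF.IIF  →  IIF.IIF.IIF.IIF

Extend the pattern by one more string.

IIF.IIF.IIF.IIF.IIF.IIF.IIF.IIF

s(k+1) = s(k)·.·s(k) — each term doubles the last with '.' between the halves.
So the next term is two copies of IIF.IIF.IIF.IIF with '.' between the halves.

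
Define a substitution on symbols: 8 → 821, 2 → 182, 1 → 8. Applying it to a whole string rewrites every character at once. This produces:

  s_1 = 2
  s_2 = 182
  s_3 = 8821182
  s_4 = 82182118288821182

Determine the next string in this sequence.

φ(82182118288821182) expands symbol-by-symbol to 821 182 8 821 182 8 8 821 182 821 821 821 182 8 8 821 182; joining the 17 pieces gives the next term.

82118288211828882118282182182118288821182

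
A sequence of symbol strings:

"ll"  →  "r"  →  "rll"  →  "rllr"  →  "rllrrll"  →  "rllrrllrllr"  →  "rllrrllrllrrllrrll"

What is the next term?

This is a Fibonacci-style word recurrence s(k) = s(k−1)·s(k−2): e.g. r·ll = rll.
Continuing: rllrrllrllrrllrrll · rllrrllrllr gives term 8.

rllrrllrllrrllrrllrllrrllrllr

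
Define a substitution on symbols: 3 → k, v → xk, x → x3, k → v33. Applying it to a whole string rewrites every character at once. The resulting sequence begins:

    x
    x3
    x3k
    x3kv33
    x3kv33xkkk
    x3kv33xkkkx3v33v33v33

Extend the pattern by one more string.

Rewriting the 21 symbols of x3kv33xkkkx3v33v33v33 one by one yields x3 k v33 xk k k x3 v33 v33 v33 x3 k xk k k xk k k xk k k; concatenated:

x3kv33xkkkx3v33v33v33x3kxkkkxkkkxkkk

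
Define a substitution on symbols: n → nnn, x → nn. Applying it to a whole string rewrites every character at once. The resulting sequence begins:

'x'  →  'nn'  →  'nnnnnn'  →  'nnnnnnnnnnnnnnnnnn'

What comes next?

nnnnnnnnnnnnnnnnnnnnnnnnnnnnnnnnnnnnnnnnnnnnnnnnnnnnnn

Replace each of the 18 characters of nnnnnnnnnnnnnnnnnn in place — nnn nnn nnn nnn nnn nnn nnn nnn nnn nnn nnn nnn nnn nnn nnn nnn nnn nnn — and concatenate.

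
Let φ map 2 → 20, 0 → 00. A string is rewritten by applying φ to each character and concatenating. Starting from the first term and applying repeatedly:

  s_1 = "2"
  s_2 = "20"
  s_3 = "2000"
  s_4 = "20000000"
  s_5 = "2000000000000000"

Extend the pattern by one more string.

Rewriting the 16 symbols of 2000000000000000 one by one yields 20 00 00 00 00 00 00 00 00 00 00 00 00 00 00 00; concatenated:

20000000000000000000000000000000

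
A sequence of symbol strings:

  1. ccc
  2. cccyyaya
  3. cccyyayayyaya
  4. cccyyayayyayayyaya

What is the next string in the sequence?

Every step adds yyaya to the end: s(k+1) = s(k)·yyaya.
One more step from cccyyayayyayayyaya gives the answer.

cccyyayayyayayyayayyaya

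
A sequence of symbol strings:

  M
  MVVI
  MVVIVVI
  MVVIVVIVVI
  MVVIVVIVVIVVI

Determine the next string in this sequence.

Every step adds VVI to the end: s(k+1) = s(k)·VVI.
Applying this once more to MVVIVVIVVIVVI:

MVVIVVIVVIVVIVVI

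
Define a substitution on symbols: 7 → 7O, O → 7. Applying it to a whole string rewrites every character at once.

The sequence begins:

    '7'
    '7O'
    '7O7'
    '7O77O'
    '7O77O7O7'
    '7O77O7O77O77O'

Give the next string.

7O77O7O77O77O7O77O7O7

Applying the rule to each of the 13 symbols of 7O77O7O77O77O gives the pieces 7O 7 7O 7O 7 7O 7 7O 7O 7 7O 7O 7, which concatenate to the answer.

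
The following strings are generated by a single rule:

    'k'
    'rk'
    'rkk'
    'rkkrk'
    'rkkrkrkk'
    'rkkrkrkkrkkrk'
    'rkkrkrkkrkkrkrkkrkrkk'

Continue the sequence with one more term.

rkkrkrkkrkkrkrkkrkrkkrkkrkrkkrkkrk

From term 3 onward, concatenate the last term with the second-to-last: rk·k = rkk, rkk·rk = rkkrk, …
The next term joins rkkrkrkkrkkrkrkkrkrkk and rkkrkrkkrkkrk.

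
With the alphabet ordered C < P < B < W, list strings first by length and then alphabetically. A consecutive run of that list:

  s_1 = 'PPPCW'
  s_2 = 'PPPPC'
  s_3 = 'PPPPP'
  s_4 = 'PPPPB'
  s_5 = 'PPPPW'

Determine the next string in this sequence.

PPPBC

The successor of PPPPW increments the rightmost position that isn't already W and resets every position after it to C.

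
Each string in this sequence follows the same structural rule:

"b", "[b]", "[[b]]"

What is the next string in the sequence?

Every step adds [ to the front and ] to the end of the previous string.
Applying this once more to [[b]]:

[[[b]]]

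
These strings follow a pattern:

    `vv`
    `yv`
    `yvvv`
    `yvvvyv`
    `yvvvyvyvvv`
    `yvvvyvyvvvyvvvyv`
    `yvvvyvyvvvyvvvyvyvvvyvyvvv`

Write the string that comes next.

yvvvyvyvvvyvvvyvyvvvyvyvvvyvvvyvyvvvyvvvyv

Each term (from the third on) is the previous term followed by the one before it: term 3 = yv·vv = yvvv.
So term 8 is yvvvyvyvvvyvvvyvyvvvyvyvvv·yvvvyvyvvvyvvvyv.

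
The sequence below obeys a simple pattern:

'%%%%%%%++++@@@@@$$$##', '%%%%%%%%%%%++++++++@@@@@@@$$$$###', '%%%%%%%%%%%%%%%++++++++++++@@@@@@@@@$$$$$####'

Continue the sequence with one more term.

Term n consists of 4n+3 %'s, followed by 4n +'s, followed by 2n+3 @'s, followed by n+2 $'s, followed by n+1 #'s (n = 1, 2, …).
For the next term, n = 4, so the run lengths are 19, 16, 11, 6, 5.

%%%%%%%%%%%%%%%%%%%++++++++++++++++@@@@@@@@@@@$$$$$$#####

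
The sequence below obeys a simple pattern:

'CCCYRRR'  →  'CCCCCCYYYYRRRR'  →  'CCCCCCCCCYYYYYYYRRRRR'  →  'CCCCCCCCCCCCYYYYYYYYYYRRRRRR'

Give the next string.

Term n consists of 3n C's, followed by 3n-2 Y's, followed by n+2 R's (n = 1, 2, …).
For the next term, n = 5, so the run lengths are 15, 13, 7.

CCCCCCCCCCCCCCCYYYYYYYYYYYYYRRRRRRR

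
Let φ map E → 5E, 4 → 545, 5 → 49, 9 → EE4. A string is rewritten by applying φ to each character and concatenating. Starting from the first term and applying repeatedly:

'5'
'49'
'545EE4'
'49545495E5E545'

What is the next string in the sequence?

Rewriting the 14 symbols of 49545495E5E545 one by one yields 545 EE4 49 545 49 545 EE4 49 5E 49 5E 49 545 49; concatenated:

545EE44954549545EE4495E495E4954549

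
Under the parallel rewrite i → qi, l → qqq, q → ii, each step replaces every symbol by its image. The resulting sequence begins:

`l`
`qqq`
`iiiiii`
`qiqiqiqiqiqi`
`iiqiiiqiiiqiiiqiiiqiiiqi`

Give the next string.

qiqiiiqiqiqiiiqiqiqiiiqiqiqiiiqiqiqiiiqiqiqiiiqi

φ(iiqiiiqiiiqiiiqiiiqiiiqi) expands symbol-by-symbol to qi qi ii qi qi qi ii qi qi qi ii qi qi qi ii qi qi qi ii qi qi qi ii qi; joining the 24 pieces gives the next term.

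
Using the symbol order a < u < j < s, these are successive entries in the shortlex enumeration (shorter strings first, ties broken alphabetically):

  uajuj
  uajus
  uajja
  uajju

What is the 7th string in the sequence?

Advancing 3 positions from uajju through uajju → uajjj → uajjs reaches term 7.

uajsa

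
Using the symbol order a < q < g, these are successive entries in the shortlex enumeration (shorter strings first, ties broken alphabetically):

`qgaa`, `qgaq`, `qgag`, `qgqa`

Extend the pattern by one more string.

qgqq

Find the rightmost character of qgqa below g, bump it to the next letter, and reset everything to its right to a.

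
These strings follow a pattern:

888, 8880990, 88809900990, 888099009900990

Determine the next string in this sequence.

8880990099009900990

Each term is the previous one with 0990 appended.
So the next term is 888099009900990·0990.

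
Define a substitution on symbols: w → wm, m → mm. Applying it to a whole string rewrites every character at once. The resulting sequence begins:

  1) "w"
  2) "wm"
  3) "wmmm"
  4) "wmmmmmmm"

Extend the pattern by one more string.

Rewriting each symbol of wmmmmmmm: w→wm, m→mm, m→mm, m→mm, m→mm, m→mm, m→mm, m→mm, which concatenates to wm mm mm mm mm mm mm mm.

wmmmmmmmmmmmmmmm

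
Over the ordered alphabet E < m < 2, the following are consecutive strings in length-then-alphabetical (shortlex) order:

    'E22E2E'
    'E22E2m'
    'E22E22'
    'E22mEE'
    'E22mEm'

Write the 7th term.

Advancing 2 positions from E22mEm through E22mEm → E22mE2 reaches term 7.

E22mmE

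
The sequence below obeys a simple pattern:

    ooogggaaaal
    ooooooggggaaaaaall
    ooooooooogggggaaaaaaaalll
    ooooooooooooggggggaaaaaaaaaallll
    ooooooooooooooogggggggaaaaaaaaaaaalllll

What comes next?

The n-th term is 3n o's then n+2 g's then 2n+2 a's then n l's (n = 1, 2, …).
For the next term, n = 6, so the run lengths are 18, 8, 14, 6.

ooooooooooooooooooggggggggaaaaaaaaaaaaaallllll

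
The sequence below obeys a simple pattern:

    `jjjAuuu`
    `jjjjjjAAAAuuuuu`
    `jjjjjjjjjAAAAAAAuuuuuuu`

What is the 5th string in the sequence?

Reading off run lengths: j runs 3, 6, 9; A runs 1, 4, 7; u runs 3, 5, 7 — each is linear in n (n = 1, 2, …).
At n = 5 the blocks have lengths 15, 13, 11.

jjjjjjjjjjjjjjjAAAAAAAAAAAAAuuuuuuuuuuu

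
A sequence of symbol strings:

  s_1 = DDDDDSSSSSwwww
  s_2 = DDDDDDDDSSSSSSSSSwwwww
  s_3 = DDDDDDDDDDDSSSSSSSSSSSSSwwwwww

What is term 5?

Term n consists of 3n+2 D's, followed by 4n+1 S's, followed by n+3 w's (n = 1, 2, …).
For term 5, n = 5, so the run lengths are 17, 21, 8.

DDDDDDDDDDDDDDDDDSSSSSSSSSSSSSSSSSSSSSwwwwwwww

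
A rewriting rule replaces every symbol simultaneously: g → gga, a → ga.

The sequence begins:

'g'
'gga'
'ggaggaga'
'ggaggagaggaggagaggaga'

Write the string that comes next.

ggaggagaggaggagaggagaggaggagaggaggagaggagaggaggagaggaga

Applying the rule to each of the 21 symbols of ggaggagaggaggagaggaga gives the pieces gga gga ga gga gga ga gga ga gga gga ga gga gga ga gga ga gga gga ga gga ga, which concatenate to the answer.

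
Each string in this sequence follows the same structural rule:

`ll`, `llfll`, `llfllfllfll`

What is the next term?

Each string is two copies of the previous one joined by 'f'.
So the next term is two copies of llfllfllfll with 'f' between the halves.

llfllfllfllfllfllfllfll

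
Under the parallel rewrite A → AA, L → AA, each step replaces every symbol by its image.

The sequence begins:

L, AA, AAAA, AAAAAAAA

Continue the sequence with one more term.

AAAAAAAAAAAAAAAA

Expanding AAAAAAAA: A→AA, A→AA, A→AA, A→AA, A→AA, A→AA, A→AA, A→AA. Concatenated: AA AA AA AA AA AA AA AA.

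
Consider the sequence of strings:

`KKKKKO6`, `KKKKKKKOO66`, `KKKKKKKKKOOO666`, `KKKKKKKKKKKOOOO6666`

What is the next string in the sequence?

KKKKKKKKKKKKKOOOOO66666

Term n consists of 2n+1 K's, followed by n-1 O's, followed by n-1 6's, where the shown terms are n = 2, 3, 4, 5.
At n = 6 the blocks have lengths 13, 5, 5.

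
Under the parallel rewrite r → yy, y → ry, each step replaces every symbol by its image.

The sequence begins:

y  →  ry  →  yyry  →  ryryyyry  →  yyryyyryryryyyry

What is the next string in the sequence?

Rewriting the 16 symbols of yyryyyryryryyyry one by one yields ry ry yy ry ry ry yy ry yy ry yy ry ry ry yy ry; concatenated:

ryryyyryryryyyryyyryyyryryryyyry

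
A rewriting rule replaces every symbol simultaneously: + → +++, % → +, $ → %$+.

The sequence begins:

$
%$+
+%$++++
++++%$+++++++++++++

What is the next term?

Rewriting the 19 symbols of ++++%$+++++++++++++ one by one yields +++ +++ +++ +++ + %$+ +++ +++ +++ +++ +++ +++ +++ +++ +++ +++ +++ +++ +++; concatenated:

+++++++++++++%$++++++++++++++++++++++++++++++++++++++++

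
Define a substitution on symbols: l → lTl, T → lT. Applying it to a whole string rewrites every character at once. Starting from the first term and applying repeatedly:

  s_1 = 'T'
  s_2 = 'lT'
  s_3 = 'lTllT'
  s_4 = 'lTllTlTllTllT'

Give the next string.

Rewriting the 13 symbols of lTllTlTllTllT one by one yields lTl lT lTl lTl lT lTl lT lTl lTl lT lTl lTl lT; concatenated:

lTllTlTllTllTlTllTlTllTllTlTllTllT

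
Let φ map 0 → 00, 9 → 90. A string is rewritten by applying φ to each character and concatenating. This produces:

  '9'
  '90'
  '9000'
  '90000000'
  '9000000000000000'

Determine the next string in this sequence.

Applying the rule to each of the 16 symbols of 9000000000000000 gives the pieces 90 00 00 00 00 00 00 00 00 00 00 00 00 00 00 00, which concatenate to the answer.

90000000000000000000000000000000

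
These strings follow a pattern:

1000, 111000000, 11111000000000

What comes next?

1111111000000000000

Each string has the form 1^{2n-1} 0^{3n} (n = 1, 2, …).
Setting n = 4 gives 7, 12 characters in each block.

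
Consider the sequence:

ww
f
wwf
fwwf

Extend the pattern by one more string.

Each term (from the third on) is the two preceding terms concatenated in order: term 3 = ww·f = wwf.
So term 5 is wwf·fwwf.

wwffwwf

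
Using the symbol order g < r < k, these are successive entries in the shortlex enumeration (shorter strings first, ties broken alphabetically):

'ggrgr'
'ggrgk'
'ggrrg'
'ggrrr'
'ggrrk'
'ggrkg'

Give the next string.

Treat ggrkg as a base-3 numeral over the given alphabet and add one, carrying through any trailing k's.

ggrkr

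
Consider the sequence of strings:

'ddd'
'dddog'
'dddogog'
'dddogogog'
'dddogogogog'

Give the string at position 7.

dddogogogogogog

Each term is the previous one with og appended.
From dddogogogog, 2 further steps: dddogogogog → dddogogogogog → (answer).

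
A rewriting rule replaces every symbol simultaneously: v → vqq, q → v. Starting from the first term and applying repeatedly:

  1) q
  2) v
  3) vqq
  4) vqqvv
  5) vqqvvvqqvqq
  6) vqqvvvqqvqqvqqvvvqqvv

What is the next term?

Rewriting the 21 symbols of vqqvvvqqvqqvqqvvvqqvv one by one yields vqq v v vqq vqq vqq v v vqq v v vqq v v vqq vqq vqq v v vqq vqq; concatenated:

vqqvvvqqvqqvqqvvvqqvvvqqvvvqqvqqvqqvvvqqvqq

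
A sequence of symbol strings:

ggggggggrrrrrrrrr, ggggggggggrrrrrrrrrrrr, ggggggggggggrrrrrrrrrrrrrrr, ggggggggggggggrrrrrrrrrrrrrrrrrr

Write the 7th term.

ggggggggggggggggggggrrrrrrrrrrrrrrrrrrrrrrrrrrr

Each string has the form g^{2n+2} r^{3n}, where the shown terms are n = 3, 4, 5, 6.
Setting n = 9 gives 20, 27 characters in each block.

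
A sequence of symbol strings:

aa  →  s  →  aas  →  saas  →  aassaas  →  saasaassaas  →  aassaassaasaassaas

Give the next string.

saasaassaasaassaassaasaassaas

This is a Fibonacci-style word recurrence s(k) = s(k−2)·s(k−1): e.g. aa·s = aas.
Continuing: saasaassaas · aassaassaasaassaas gives term 8.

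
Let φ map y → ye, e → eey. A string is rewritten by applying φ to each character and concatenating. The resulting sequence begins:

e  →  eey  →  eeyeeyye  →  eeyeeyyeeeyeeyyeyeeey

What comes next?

φ(eeyeeyyeeeyeeyyeyeeey) expands symbol-by-symbol to eey eey ye eey eey ye ye eey eey eey ye eey eey ye ye eey ye eey eey eey ye; joining the 21 pieces gives the next term.

eeyeeyyeeeyeeyyeyeeeyeeyeeyyeeeyeeyyeyeeeyyeeeyeeyeeyye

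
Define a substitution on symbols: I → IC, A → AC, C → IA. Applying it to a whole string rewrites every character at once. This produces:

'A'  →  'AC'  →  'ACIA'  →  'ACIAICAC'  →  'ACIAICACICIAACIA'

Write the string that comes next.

ACIAICACICIAACIAICIAICACACIAICAC

Applying the rule to each of the 16 symbols of ACIAICACICIAACIA gives the pieces AC IA IC AC IC IA AC IA IC IA IC AC AC IA IC AC, which concatenate to the answer.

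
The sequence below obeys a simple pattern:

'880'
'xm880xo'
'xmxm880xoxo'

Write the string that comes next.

Every step adds xm to the front and xo to the end of the previous string.
Applying this once more to xmxm880xoxo:

xmxmxm880xoxoxo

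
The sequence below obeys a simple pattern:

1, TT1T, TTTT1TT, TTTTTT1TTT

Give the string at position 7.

TTTTTTTTTTTT1TTTTTT

s(k+1) = TT·s(k)·T, so each term gains TT as a prefix and T as a suffix.
From TTTTTT1TTT, 3 further steps: TTTTTT1TTT → TTTTTTTT1TTTT → TTTTTTTTTT1TTTTT → (answer).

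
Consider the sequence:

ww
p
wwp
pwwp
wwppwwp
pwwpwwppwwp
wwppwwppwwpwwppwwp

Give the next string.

Each term (from the third on) is the two preceding terms concatenated in order: term 3 = ww·p = wwp.
So term 8 is pwwpwwppwwp·wwppwwppwwpwwppwwp.

pwwpwwppwwpwwppwwppwwpwwppwwp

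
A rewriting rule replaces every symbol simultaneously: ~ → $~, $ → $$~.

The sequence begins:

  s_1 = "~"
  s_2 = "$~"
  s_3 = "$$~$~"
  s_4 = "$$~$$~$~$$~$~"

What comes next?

Applying the rule to each of the 13 symbols of $$~$$~$~$$~$~ gives the pieces $$~ $$~ $~ $$~ $$~ $~ $$~ $~ $$~ $$~ $~ $$~ $~, which concatenate to the answer.

$$~$$~$~$$~$$~$~$$~$~$$~$$~$~$$~$~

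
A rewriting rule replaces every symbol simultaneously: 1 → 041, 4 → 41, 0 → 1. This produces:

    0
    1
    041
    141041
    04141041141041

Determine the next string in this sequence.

1410414104114104104141041141041

Replace each of the 14 characters of 04141041141041 in place — 1 41 041 41 041 1 41 041 041 41 041 1 41 041 — and concatenate.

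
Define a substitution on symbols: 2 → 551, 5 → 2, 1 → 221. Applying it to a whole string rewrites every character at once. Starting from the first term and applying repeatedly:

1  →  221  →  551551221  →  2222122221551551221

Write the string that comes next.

Applying the rule to each of the 19 symbols of 2222122221551551221 gives the pieces 551 551 551 551 221 551 551 551 551 221 2 2 221 2 2 221 551 551 221, which concatenate to the answer.

5515515515512215515515515512212222122221551551221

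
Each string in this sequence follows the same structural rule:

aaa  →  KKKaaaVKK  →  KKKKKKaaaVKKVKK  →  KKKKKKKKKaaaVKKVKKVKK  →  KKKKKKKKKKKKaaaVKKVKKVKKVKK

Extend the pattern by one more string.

KKKKKKKKKKKKKKKaaaVKKVKKVKKVKKVKK

Each term wraps the previous one in KKK on the left and VKK on the right.
So the next term is KKK·KKKKKKKKKKKKaaaVKKVKKVKKVKK·VKK.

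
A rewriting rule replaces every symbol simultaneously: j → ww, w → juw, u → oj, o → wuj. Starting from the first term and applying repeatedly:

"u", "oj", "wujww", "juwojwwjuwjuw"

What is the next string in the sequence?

wwojjuwwujwwjuwjuwwwojjuwwwojjuw

Replace each of the 13 characters of juwojwwjuwjuw in place — ww oj juw wuj ww juw juw ww oj juw ww oj juw — and concatenate.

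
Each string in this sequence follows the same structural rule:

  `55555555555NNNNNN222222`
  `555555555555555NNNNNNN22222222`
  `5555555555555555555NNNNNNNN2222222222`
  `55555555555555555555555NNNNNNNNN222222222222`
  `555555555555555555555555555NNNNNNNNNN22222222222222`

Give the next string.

Term n consists of 4n-1 5's, followed by n+3 N's, followed by 2n 2's, where the shown terms are n = 3, 4, 5, 6, 7.
At n = 8 the blocks have lengths 31, 11, 16.

5555555555555555555555555555555NNNNNNNNNNN2222222222222222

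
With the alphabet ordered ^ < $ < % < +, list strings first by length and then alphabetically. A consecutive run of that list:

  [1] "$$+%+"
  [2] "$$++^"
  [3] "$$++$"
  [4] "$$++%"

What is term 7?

$%^^$

Stepping forward 3 times from $$++%: $$++% → $$+++ → $%^^^, then the target.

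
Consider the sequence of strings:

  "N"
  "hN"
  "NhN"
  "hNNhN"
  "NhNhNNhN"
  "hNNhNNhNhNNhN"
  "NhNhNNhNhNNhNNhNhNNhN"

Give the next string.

This is a Fibonacci-style word recurrence s(k) = s(k−2)·s(k−1): e.g. N·hN = NhN.
Continuing: hNNhNNhNhNNhN · NhNhNNhNhNNhNNhNhNNhN gives term 8.

hNNhNNhNhNNhNNhNhNNhNhNNhNNhNhNNhN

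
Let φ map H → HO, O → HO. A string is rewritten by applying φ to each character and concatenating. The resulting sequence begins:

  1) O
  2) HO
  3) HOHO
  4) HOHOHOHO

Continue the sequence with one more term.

HOHOHOHOHOHOHOHO

Rewriting each symbol of HOHOHOHO: H→HO, O→HO, H→HO, O→HO, H→HO, O→HO, H→HO, O→HO, which concatenates to HO HO HO HO HO HO HO HO.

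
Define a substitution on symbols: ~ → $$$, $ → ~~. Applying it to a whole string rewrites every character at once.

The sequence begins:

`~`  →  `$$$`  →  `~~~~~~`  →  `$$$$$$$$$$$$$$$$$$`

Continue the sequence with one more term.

Rewriting the 18 symbols of $$$$$$$$$$$$$$$$$$ one by one yields ~~ ~~ ~~ ~~ ~~ ~~ ~~ ~~ ~~ ~~ ~~ ~~ ~~ ~~ ~~ ~~ ~~ ~~; concatenated:

~~~~~~~~~~~~~~~~~~~~~~~~~~~~~~~~~~~~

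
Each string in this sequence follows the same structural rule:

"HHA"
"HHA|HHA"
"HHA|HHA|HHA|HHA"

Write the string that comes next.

s(k+1) = s(k)·|·s(k) — each term doubles the last with '|' between the halves.
Doubling HHA|HHA|HHA|HHA with '|' between the halves:

HHA|HHA|HHA|HHA|HHA|HHA|HHA|HHA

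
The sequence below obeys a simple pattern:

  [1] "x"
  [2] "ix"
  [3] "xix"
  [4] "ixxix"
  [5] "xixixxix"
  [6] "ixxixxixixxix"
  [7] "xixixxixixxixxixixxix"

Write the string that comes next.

From term 3 onward, concatenate the second-to-last term with the last: x·ix = xix, ix·xix = ixxix, …
Continuing: ixxixxixixxix · xixixxixixxixxixixxix gives term 8.

ixxixxixixxixxixixxixixxixxixixxix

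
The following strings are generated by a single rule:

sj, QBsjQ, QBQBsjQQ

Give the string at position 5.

QBQBQBQBsjQQQQ

s(k+1) = QB·s(k)·Q, so each term gains QB as a prefix and Q as a suffix.
From QBQBsjQQ, 2 further steps: QBQBsjQQ → QBQBQBsjQQQ → (answer).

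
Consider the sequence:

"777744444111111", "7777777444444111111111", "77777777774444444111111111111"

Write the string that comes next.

The n-th term is 3n-2 7's then n+3 4's then 3n 1's, where the shown terms are n = 2, 3, 4.
For the next term, n = 5, so the run lengths are 13, 8, 15.

777777777777744444444111111111111111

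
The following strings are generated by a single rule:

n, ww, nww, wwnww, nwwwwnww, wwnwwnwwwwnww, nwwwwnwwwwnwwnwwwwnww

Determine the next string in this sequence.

wwnwwnwwwwnwwnwwwwnwwwwnwwnwwwwnww

This is a Fibonacci-style word recurrence s(k) = s(k−2)·s(k−1): e.g. n·ww = nww.
So term 8 is wwnwwnwwwwnww·nwwwwnwwwwnwwnwwwwnww.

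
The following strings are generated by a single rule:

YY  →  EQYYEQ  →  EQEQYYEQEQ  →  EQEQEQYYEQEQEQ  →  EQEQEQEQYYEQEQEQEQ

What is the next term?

s(k+1) = EQ·s(k)·EQ, so each term gains EQ as a prefix and EQ as a suffix.
One more step from EQEQEQEQYYEQEQEQEQ gives the answer.

EQEQEQEQEQYYEQEQEQEQEQ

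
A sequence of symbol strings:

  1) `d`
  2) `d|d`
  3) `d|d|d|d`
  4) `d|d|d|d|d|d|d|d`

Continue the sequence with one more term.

Each string is two copies of the previous one joined by '|'.
Doubling d|d|d|d|d|d|d|d with '|' between the halves:

d|d|d|d|d|d|d|d|d|d|d|d|d|d|d|d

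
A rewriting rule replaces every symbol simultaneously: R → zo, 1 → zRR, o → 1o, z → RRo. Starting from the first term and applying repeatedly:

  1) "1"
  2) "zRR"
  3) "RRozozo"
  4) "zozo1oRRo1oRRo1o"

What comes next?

Applying the rule to each of the 16 symbols of zozo1oRRo1oRRo1o gives the pieces RRo 1o RRo 1o zRR 1o zo zo 1o zRR 1o zo zo 1o zRR 1o, which concatenate to the answer.

RRo1oRRo1ozRR1ozozo1ozRR1ozozo1ozRR1o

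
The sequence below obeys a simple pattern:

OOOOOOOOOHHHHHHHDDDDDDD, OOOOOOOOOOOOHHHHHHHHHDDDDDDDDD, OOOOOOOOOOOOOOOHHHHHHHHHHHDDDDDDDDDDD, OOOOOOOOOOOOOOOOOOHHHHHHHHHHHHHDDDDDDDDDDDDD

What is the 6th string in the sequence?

Each string has the form O^{3n+3} H^{2n+3} D^{2n+3}, where the shown terms are n = 2, 3, 4, 5.
For term 6, n = 7, so the run lengths are 24, 17, 17.

OOOOOOOOOOOOOOOOOOOOOOOOHHHHHHHHHHHHHHHHHDDDDDDDDDDDDDDDDD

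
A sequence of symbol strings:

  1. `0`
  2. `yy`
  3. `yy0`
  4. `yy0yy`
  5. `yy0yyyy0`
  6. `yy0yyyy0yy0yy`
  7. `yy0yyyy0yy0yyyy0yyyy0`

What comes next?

From term 3 onward, concatenate the last term with the second-to-last: yy·0 = yy0, yy0·yy = yy0yy, …
The next term joins yy0yyyy0yy0yyyy0yyyy0 and yy0yyyy0yy0yy.

yy0yyyy0yy0yyyy0yyyy0yy0yyyy0yy0yy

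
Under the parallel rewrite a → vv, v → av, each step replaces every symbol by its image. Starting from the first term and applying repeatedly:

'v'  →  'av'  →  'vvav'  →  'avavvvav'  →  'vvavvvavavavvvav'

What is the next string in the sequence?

Rewriting the 16 symbols of vvavvvavavavvvav one by one yields av av vv av av av vv av vv av vv av av av vv av; concatenated:

avavvvavavavvvavvvavvvavavavvvav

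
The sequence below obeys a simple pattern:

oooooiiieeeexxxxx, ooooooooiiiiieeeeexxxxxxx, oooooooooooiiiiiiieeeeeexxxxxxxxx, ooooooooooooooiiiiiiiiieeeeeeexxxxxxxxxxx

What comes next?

Reading off run lengths: o runs 5, 8, 11, 14; i runs 3, 5, 7, 9; e runs 4, 5, 6, 7; x runs 5, 7, 9, 11 — each is linear in n, where the shown terms are n = 2, 3, 4, 5.
At n = 6 the blocks have lengths 17, 11, 8, 13.

oooooooooooooooooiiiiiiiiiiieeeeeeeexxxxxxxxxxxxx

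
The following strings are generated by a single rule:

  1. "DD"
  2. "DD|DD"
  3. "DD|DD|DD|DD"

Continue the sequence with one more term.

s(k+1) = s(k)·|·s(k) — each term doubles the last with '|' between the halves.
One more doubling of DD|DD|DD|DD gives the answer.

DD|DD|DD|DD|DD|DD|DD|DD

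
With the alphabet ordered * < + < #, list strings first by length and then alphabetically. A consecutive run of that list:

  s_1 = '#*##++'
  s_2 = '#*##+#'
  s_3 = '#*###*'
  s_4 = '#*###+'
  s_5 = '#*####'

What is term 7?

#+***+

Stepping forward 2 times from #*####: #*#### → #+****, then the target.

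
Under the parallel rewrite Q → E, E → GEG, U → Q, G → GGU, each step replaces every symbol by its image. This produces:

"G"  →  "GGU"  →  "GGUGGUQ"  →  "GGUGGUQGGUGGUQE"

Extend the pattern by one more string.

Rewriting the 15 symbols of GGUGGUQGGUGGUQE one by one yields GGU GGU Q GGU GGU Q E GGU GGU Q GGU GGU Q E GEG; concatenated:

GGUGGUQGGUGGUQEGGUGGUQGGUGGUQEGEG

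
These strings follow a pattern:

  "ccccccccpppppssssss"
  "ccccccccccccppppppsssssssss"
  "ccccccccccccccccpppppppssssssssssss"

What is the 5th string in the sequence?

Reading off run lengths: c runs 8, 12, 16; p runs 5, 6, 7; s runs 6, 9, 12 — each is linear in n, where the shown terms are n = 2, 3, 4.
At n = 6 the blocks have lengths 24, 9, 18.

ccccccccccccccccccccccccpppppppppssssssssssssssssss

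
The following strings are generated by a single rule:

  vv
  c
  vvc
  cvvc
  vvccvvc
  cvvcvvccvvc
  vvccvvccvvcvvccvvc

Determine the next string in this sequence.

This is a Fibonacci-style word recurrence s(k) = s(k−2)·s(k−1): e.g. vv·c = vvc.
Continuing: cvvcvvccvvc · vvccvvccvvcvvccvvc gives term 8.

cvvcvvccvvcvvccvvccvvcvvccvvc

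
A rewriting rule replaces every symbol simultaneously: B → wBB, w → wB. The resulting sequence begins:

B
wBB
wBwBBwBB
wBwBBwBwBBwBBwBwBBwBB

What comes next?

φ(wBwBBwBwBBwBBwBwBBwBB) expands symbol-by-symbol to wB wBB wB wBB wBB wB wBB wB wBB wBB wB wBB wBB wB wBB wB wBB wBB wB wBB wBB; joining the 21 pieces gives the next term.

wBwBBwBwBBwBBwBwBBwBwBBwBBwBwBBwBBwBwBBwBwBBwBBwBwBBwBB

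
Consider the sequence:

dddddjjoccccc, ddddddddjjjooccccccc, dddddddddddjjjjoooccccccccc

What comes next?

Each string has the form d^{3n-1} j^{n} o^{n-1} c^{2n+1}, where the shown terms are n = 2, 3, 4.
For the next term, n = 5, so the run lengths are 14, 5, 4, 11.

ddddddddddddddjjjjjooooccccccccccc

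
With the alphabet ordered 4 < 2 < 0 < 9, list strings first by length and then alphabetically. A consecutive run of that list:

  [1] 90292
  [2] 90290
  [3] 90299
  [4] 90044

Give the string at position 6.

90040

Advancing 2 positions from 90044 through 90044 → 90042 reaches term 6.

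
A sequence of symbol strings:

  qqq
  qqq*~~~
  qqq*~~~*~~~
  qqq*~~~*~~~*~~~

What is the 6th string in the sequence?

The strings grow by a fixed suffix *~~~ each time.
From qqq*~~~*~~~*~~~, 2 further steps: qqq*~~~*~~~*~~~ → qqq*~~~*~~~*~~~*~~~ → (answer).

qqq*~~~*~~~*~~~*~~~*~~~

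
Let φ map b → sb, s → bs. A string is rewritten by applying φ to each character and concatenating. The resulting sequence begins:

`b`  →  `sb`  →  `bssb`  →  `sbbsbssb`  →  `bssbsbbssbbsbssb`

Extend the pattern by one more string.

sbbsbssbbssbsbbsbssbsbbssbbsbssb

φ(bssbsbbssbbsbssb) expands symbol-by-symbol to sb bs bs sb bs sb sb bs bs sb sb bs sb bs bs sb; joining the 16 pieces gives the next term.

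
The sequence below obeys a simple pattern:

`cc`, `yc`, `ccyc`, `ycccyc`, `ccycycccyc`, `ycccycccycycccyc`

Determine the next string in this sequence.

From term 3 onward, concatenate the second-to-last term with the last: cc·yc = ccyc, yc·ccyc = ycccyc, …
Continuing: ccycycccyc · ycccycccycycccyc gives term 7.

ccycycccycycccycccycycccyc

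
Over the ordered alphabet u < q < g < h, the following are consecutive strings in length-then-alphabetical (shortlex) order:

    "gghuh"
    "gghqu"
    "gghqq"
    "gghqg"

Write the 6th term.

Advancing 2 positions from gghqg through gghqg → gghqh reaches term 6.

gghgu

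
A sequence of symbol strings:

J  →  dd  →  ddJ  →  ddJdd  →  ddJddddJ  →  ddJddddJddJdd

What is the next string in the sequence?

ddJddddJddJddddJddddJ

Each term (from the third on) is the previous term followed by the one before it: term 3 = dd·J = ddJ.
So term 7 is ddJddddJddJdd·ddJddddJ.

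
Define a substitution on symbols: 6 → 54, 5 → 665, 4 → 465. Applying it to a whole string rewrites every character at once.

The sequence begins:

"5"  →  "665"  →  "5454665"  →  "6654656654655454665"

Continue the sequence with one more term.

5454665465546655454665465546656654656654655454665

φ(6654656654655454665) expands symbol-by-symbol to 54 54 665 465 54 665 54 54 665 465 54 665 665 465 665 465 54 54 665; joining the 19 pieces gives the next term.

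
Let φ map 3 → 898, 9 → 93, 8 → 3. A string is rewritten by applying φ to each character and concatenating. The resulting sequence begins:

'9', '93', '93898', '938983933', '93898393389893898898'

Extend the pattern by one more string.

Applying the rule to each of the 20 symbols of 93898393389893898898 gives the pieces 93 898 3 93 3 898 93 898 898 3 93 3 93 898 3 93 3 3 93 3, which concatenate to the answer.

9389839338989389889839339389839333933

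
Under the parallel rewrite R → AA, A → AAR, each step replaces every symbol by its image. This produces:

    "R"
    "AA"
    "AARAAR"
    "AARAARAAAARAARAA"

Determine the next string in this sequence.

AARAARAAAARAARAAAARAARAARAARAAAARAARAAAARAAR

φ(AARAARAAAARAARAA) expands symbol-by-symbol to AAR AAR AA AAR AAR AA AAR AAR AAR AAR AA AAR AAR AA AAR AAR; joining the 16 pieces gives the next term.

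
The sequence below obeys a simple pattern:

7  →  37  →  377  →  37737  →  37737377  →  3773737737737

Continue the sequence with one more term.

377373773773737737377

From term 3 onward, concatenate the last term with the second-to-last: 37·7 = 377, 377·37 = 37737, …
The next term joins 3773737737737 and 37737377.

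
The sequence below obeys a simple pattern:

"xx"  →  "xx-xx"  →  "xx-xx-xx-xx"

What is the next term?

xx-xx-xx-xx-xx-xx-xx-xx

Each string is two copies of the previous one joined by '-'.
So the next term is two copies of xx-xx-xx-xx with '-' between the halves.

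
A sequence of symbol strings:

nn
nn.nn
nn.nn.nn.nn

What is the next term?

nn.nn.nn.nn.nn.nn.nn.nn

s(k+1) = s(k)·.·s(k) — each term doubles the last with '.' between the halves.
One more doubling of nn.nn.nn.nn gives the answer.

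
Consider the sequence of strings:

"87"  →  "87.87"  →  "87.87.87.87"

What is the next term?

Each string is two copies of the previous one joined by '.'.
So the next term is two copies of 87.87.87.87 with '.' between the halves.

87.87.87.87.87.87.87.87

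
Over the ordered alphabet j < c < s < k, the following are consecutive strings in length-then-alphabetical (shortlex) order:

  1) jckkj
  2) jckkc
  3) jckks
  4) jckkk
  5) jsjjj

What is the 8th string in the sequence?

jsjjk

Continuing the enumeration 3 steps past jsjjj: jsjjj → jsjjc → jsjjs → (answer).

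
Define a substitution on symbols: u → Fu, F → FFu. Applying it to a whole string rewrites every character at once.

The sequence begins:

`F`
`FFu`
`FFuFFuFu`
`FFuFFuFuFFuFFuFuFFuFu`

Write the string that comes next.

Rewriting the 21 symbols of FFuFFuFuFFuFFuFuFFuFu one by one yields FFu FFu Fu FFu FFu Fu FFu Fu FFu FFu Fu FFu FFu Fu FFu Fu FFu FFu Fu FFu Fu; concatenated:

FFuFFuFuFFuFFuFuFFuFuFFuFFuFuFFuFFuFuFFuFuFFuFFuFuFFuFu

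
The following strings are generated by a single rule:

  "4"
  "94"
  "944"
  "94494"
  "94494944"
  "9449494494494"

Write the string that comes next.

This is a Fibonacci-style word recurrence s(k) = s(k−1)·s(k−2): e.g. 94·4 = 944.
So term 7 is 9449494494494·94494944.

944949449449494494944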